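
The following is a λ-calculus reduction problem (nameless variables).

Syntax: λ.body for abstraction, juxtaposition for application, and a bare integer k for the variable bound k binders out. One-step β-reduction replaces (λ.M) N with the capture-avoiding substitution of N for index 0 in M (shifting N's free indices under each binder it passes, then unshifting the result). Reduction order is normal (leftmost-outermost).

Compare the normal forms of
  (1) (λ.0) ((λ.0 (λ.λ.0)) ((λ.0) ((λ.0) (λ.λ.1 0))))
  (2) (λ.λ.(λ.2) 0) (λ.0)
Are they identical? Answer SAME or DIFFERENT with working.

Term A:
  start: (λ.0) ((λ.0 (λ.λ.0)) ((λ.0) ((λ.0) (λ.λ.1 0))))
  →1  (λ.0 (λ.λ.0)) ((λ.0) ((λ.0) (λ.λ.1 0)))
  →2  (λ.0) ((λ.0) (λ.λ.1 0)) (λ.λ.0)
  →3  (λ.0) (λ.λ.1 0) (λ.λ.0)
  →4  (λ.λ.1 0) (λ.λ.0)
  →5  λ.(λ.λ.0) 0
  →6  λ.λ.0

Term B:
  start: (λ.λ.(λ.2) 0) (λ.0)
  →1  λ.(λ.λ.0) 0
  →2  λ.λ.0

Answer: SAME — A ⇓ λ.λ.0, B ⇓ λ.λ.0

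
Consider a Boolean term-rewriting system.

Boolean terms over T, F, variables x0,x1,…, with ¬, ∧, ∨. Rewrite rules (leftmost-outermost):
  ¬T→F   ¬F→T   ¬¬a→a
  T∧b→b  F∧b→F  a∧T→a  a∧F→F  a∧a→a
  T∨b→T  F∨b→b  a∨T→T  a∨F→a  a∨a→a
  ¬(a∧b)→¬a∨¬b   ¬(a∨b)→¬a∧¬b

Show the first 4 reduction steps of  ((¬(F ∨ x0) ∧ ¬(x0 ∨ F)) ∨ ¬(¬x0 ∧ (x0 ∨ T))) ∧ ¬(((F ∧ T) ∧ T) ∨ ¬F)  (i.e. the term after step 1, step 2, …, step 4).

Answer: after 4 steps: ((¬x0 ∧ (¬x0 ∧ ¬F)) ∨ ¬(¬x0 ∧ (x0 ∨ T))) ∧ ¬(((F ∧ T) ∧ T) ∨ ¬F)

Reduction:
  start: ((¬(F ∨ x0) ∧ ¬(x0 ∨ F)) ∨ ¬(¬x0 ∧ (x0 ∨ T))) ∧ ¬(((F ∧ T) ∧ T) ∨ ¬F)
  →1  (((¬F ∧ ¬x0) ∧ ¬(x0 ∨ F)) ∨ ¬(¬x0 ∧ (x0 ∨ T))) ∧ ¬(((F ∧ T) ∧ T) ∨ ¬F)
  →2  (((T ∧ ¬x0) ∧ ¬(x0 ∨ F)) ∨ ¬(¬x0 ∧ (x0 ∨ T))) ∧ ¬(((F ∧ T) ∧ T) ∨ ¬F)
  →3  ((¬x0 ∧ ¬(x0 ∨ F)) ∨ ¬(¬x0 ∧ (x0 ∨ T))) ∧ ¬(((F ∧ T) ∧ T) ∨ ¬F)
  →4  ((¬x0 ∧ (¬x0 ∧ ¬F)) ∨ ¬(¬x0 ∧ (x0 ∨ T))) ∧ ¬(((F ∧ T) ∧ T) ∨ ¬F)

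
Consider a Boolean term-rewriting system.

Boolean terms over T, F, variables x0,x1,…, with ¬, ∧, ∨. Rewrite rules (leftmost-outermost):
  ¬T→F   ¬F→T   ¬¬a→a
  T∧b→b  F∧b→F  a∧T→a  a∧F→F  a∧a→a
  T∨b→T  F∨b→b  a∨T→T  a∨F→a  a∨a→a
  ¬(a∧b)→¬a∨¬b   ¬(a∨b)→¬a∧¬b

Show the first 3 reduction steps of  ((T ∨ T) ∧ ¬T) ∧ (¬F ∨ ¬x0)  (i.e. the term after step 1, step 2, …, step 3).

  start: ((T ∨ T) ∧ ¬T) ∧ (¬F ∨ ¬x0)
  →1  (T ∧ ¬T) ∧ (¬F ∨ ¬x0)
  →2  ¬T ∧ (¬F ∨ ¬x0)
  →3  F ∧ (¬F ∨ ¬x0)

Answer: after 3 steps: F ∧ (¬F ∨ ¬x0)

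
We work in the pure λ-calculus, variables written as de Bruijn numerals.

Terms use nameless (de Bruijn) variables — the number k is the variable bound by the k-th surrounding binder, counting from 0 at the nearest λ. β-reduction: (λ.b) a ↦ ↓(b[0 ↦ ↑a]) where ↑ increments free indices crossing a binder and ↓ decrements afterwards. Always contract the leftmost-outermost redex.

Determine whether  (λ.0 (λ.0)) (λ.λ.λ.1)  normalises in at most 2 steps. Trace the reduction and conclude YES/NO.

  start: (λ.0 (λ.0)) (λ.λ.λ.1)
  [1] (λ.λ.λ.1) (λ.0)
  [2] λ.λ.1

Answer: YES — reaches normal form λ.λ.1 in 2 ≤ 2 steps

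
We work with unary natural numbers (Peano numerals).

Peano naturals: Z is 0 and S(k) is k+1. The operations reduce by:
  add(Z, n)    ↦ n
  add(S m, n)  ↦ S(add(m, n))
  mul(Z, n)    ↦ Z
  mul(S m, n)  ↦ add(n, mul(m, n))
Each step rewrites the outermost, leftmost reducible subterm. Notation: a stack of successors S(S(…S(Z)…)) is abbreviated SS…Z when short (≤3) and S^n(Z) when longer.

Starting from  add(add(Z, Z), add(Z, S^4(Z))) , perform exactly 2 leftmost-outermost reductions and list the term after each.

  start: add(add(Z, Z), add(Z, S^4(Z)))
  →1  add(Z, add(Z, S^4(Z)))
  →2  add(Z, S^4(Z))

Answer: after 2 steps: add(Z, S^4(Z))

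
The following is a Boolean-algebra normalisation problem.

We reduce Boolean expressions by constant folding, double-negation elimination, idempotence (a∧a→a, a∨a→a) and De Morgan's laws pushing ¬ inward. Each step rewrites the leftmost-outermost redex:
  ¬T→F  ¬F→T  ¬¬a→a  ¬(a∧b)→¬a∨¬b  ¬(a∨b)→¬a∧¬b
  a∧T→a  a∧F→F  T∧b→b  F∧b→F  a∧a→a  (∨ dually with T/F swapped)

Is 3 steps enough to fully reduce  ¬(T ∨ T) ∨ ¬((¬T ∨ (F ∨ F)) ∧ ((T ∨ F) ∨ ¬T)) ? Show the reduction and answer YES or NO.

  start: ¬(T ∨ T) ∨ ¬((¬T ∨ (F ∨ F)) ∧ ((T ∨ F) ∨ ¬T))
  [1] (¬T ∧ ¬T) ∨ ¬((¬T ∨ (F ∨ F)) ∧ ((T ∨ F) ∨ ¬T))
  [2] ¬T ∨ ¬((¬T ∨ (F ∨ F)) ∧ ((T ∨ F) ∨ ¬T))
  [3] F ∨ ¬((¬T ∨ (F ∨ F)) ∧ ((T ∨ F) ∨ ¬T))

Answer: NO — after 3 steps the term is F ∨ ¬((¬T ∨ (F ∨ F)) ∧ ((T ∨ F) ∨ ¬T)), not yet normal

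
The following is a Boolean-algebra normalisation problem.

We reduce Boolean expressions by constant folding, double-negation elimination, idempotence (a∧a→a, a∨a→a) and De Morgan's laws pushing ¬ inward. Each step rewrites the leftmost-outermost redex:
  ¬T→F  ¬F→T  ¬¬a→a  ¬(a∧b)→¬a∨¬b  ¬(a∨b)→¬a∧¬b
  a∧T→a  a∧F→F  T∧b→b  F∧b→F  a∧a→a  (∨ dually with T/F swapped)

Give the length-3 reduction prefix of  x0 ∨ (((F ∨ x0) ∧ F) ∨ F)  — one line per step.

Answer: after 3 steps: x0

Reduction:
  start: x0 ∨ (((F ∨ x0) ∧ F) ∨ F)
  →1  x0 ∨ ((F ∨ x0) ∧ F)
  →2  x0 ∨ F
  →3  x0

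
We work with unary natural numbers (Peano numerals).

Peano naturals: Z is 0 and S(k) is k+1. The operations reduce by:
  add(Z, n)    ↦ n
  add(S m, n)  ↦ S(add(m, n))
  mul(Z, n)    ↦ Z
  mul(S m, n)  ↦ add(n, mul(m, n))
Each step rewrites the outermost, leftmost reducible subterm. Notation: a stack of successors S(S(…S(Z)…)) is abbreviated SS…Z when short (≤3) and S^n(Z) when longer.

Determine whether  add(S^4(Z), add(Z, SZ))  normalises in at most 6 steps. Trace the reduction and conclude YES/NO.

Answer: YES — reaches normal form S^5(Z) in 6 ≤ 6 steps

Derivation:
  start: add(S^4(Z), add(Z, SZ))
  →1  S(add(SSSZ, add(Z, SZ)))
  →2  S(S(add(SSZ, add(Z, SZ))))
  →3  S(S(S(add(SZ, add(Z, SZ)))))
  →4  S(S(S(S(add(Z, add(Z, SZ))))))
  →5  S(S(S(S(add(Z, SZ)))))
  →6  S^5(Z)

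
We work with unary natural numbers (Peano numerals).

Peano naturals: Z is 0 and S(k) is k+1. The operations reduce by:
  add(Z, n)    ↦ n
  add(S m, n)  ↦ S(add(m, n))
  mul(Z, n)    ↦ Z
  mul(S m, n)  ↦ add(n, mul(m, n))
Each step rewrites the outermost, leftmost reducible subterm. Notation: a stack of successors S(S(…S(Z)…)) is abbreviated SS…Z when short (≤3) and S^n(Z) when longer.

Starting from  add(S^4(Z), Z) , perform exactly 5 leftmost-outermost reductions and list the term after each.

  start: add(S^4(Z), Z)
  →1  S(add(SSSZ, Z))
  →2  S(S(add(SSZ, Z)))
  →3  S(S(S(add(SZ, Z))))
  →4  S(S(S(S(add(Z, Z)))))
  →5  S^4(Z)

Answer: after 5 steps: S^4(Z)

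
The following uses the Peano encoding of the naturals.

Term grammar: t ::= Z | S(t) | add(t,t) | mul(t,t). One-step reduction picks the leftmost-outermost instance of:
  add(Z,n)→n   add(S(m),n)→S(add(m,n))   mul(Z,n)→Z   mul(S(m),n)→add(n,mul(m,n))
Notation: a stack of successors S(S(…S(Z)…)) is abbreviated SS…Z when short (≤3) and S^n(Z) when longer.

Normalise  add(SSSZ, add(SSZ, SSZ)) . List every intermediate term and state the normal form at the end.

Answer: normal form = S^7(Z)  (in 7 steps)

Derivation:
  start: add(SSSZ, add(SSZ, SSZ))
  →1  S(add(SSZ, add(SSZ, SSZ)))
  →2  S(S(add(SZ, add(SSZ, SSZ))))
  →3  S(S(S(add(Z, add(SSZ, SSZ)))))
  →4  S(S(S(add(SSZ, SSZ))))
  →5  S(S(S(S(add(SZ, SSZ)))))
  →6  S(S(S(S(S(add(Z, SSZ))))))
  →7  S^7(Z)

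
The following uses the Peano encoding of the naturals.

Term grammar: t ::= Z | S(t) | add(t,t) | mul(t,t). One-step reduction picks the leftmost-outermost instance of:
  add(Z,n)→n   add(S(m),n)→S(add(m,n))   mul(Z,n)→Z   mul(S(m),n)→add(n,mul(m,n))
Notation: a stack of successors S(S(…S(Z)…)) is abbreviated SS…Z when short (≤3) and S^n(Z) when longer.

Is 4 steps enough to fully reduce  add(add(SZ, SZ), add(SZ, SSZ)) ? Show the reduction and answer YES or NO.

Answer: NO — after 4 steps the term is S(S(add(Z, add(SZ, SSZ)))), not yet normal

Reduction:
  start: add(add(SZ, SZ), add(SZ, SSZ))
  →1  add(S(add(Z, SZ)), add(SZ, SSZ))
  →2  S(add(add(Z, SZ), add(SZ, SSZ)))
  →3  S(add(SZ, add(SZ, SSZ)))
  →4  S(S(add(Z, add(SZ, SSZ))))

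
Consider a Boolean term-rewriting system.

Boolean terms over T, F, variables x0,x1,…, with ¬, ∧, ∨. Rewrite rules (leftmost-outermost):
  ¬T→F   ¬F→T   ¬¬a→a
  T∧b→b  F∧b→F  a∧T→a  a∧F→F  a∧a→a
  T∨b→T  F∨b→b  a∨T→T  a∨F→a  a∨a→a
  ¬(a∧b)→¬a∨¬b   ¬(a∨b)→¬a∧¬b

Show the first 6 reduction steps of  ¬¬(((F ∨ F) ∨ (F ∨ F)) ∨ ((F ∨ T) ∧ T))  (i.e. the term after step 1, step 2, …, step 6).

  start: ¬¬(((F ∨ F) ∨ (F ∨ F)) ∨ ((F ∨ T) ∧ T))
  →1  ((F ∨ F) ∨ (F ∨ F)) ∨ ((F ∨ T) ∧ T)
  →2  (F ∨ F) ∨ ((F ∨ T) ∧ T)
  →3  F ∨ ((F ∨ T) ∧ T)
  →4  (F ∨ T) ∧ T
  →5  F ∨ T
  →6  T

Answer: after 6 steps: T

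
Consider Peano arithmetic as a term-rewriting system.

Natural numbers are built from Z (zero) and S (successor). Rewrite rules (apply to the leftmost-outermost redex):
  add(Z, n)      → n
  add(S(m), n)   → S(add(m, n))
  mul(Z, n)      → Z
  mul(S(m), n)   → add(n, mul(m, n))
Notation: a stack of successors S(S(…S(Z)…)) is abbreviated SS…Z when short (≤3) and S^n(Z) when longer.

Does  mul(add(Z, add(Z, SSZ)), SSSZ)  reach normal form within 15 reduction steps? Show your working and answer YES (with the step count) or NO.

  start: mul(add(Z, add(Z, SSZ)), SSSZ)
  step 1: mul(add(Z, SSZ), SSSZ)
  step 2: mul(SSZ, SSSZ)
  step 3: add(SSSZ, mul(SZ, SSSZ))
  step 4: S(add(SSZ, mul(SZ, SSSZ)))
  step 5: S(S(add(SZ, mul(SZ, SSSZ))))
  step 6: S(S(S(add(Z, mul(SZ, SSSZ)))))
  step 7: S(S(S(mul(SZ, SSSZ))))
  step 8: S(S(S(add(SSSZ, mul(Z, SSSZ)))))
  step 9: S(S(S(S(add(SSZ, mul(Z, SSSZ))))))
  step 10: S(S(S(S(S(add(SZ, mul(Z, SSSZ)))))))
  step 11: S(S(S(S(S(S(add(Z, mul(Z, SSSZ))))))))
  step 12: S(S(S(S(S(S(mul(Z, SSSZ)))))))
  step 13: S^6(Z)

Answer: YES — reaches normal form S^6(Z) in 13 ≤ 15 steps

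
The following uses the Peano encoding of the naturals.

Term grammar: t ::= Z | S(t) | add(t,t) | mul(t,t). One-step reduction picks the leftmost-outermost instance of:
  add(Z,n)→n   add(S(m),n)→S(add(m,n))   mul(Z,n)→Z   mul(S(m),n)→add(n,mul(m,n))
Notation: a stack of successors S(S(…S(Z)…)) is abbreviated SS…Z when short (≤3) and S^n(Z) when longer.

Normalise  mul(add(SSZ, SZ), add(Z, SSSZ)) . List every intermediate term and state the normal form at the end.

Answer: normal form = S^9(Z)  (in 22 steps)

Reduction:
  start: mul(add(SSZ, SZ), add(Z, SSSZ))
  step 1: mul(S(add(SZ, SZ)), add(Z, SSSZ))
  step 2: add(add(Z, SSSZ), mul(add(SZ, SZ), add(Z, SSSZ)))
  step 3: add(SSSZ, mul(add(SZ, SZ), add(Z, SSSZ)))
  step 4: S(add(SSZ, mul(add(SZ, SZ), add(Z, SSSZ))))
  step 5: S(S(add(SZ, mul(add(SZ, SZ), add(Z, SSSZ)))))
  step 6: S(S(S(add(Z, mul(add(SZ, SZ), add(Z, SSSZ))))))
  step 7: S(S(S(mul(add(SZ, SZ), add(Z, SSSZ)))))
  step 8: S(S(S(mul(S(add(Z, SZ)), add(Z, SSSZ)))))
  step 9: S(S(S(add(add(Z, SSSZ), mul(add(Z, SZ), add(Z, SSSZ))))))
  step 10: S(S(S(add(SSSZ, mul(add(Z, SZ), add(Z, SSSZ))))))
  step 11: S(S(S(S(add(SSZ, mul(add(Z, SZ), add(Z, SSSZ)))))))
  step 12: S(S(S(S(S(add(SZ, mul(add(Z, SZ), add(Z, SSSZ))))))))
  step 13: S(S(S(S(S(S(add(Z, mul(add(Z, SZ), add(Z, SSSZ)))))))))
  step 14: S(S(S(S(S(S(mul(add(Z, SZ), add(Z, SSSZ))))))))
  step 15: S(S(S(S(S(S(mul(SZ, add(Z, SSSZ))))))))
  step 16: S(S(S(S(S(S(add(add(Z, SSSZ), mul(Z, add(Z, SSSZ)))))))))
  step 17: S(S(S(S(S(S(add(SSSZ, mul(Z, add(Z, SSSZ)))))))))
  step 18: S(S(S(S(S(S(S(add(SSZ, mul(Z, add(Z, SSSZ))))))))))
  step 19: S(S(S(S(S(S(S(S(add(SZ, mul(Z, add(Z, SSSZ)))))))))))
  step 20: S(S(S(S(S(S(S(S(S(add(Z, mul(Z, add(Z, SSSZ))))))))))))
  step 21: S(S(S(S(S(S(S(S(S(mul(Z, add(Z, SSSZ)))))))))))
  step 22: S^9(Z)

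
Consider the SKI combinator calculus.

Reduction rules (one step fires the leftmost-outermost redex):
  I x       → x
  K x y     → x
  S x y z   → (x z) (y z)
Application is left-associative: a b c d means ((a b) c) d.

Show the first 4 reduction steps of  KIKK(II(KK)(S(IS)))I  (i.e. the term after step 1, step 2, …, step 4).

Answer: after 4 steps: I(KK)(S(IS))

Derivation:
  start: KIKK(II(KK)(S(IS)))I
  step 1: IK(II(KK)(S(IS)))I
  step 2: K(II(KK)(S(IS)))I
  step 3: II(KK)(S(IS))
  step 4: I(KK)(S(IS))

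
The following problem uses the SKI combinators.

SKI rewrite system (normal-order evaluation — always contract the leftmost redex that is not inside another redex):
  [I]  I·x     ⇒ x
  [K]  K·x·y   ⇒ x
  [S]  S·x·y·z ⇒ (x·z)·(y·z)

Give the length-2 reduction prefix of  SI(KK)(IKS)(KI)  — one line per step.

Answer: after 2 steps: IKS(KK(IKS))(KI)

Working:
  start: SI(KK)(IKS)(KI)
  step 1: I(IKS)(KK(IKS))(KI)
  step 2: IKS(KK(IKS))(KI)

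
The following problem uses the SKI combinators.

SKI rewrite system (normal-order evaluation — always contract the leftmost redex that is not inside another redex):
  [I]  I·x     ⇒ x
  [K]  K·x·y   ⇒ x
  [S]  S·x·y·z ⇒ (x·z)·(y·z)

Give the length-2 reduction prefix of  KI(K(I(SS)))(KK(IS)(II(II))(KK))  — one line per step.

  start: KI(K(I(SS)))(KK(IS)(II(II))(KK))
  step 1: I(KK(IS)(II(II))(KK))
  step 2: KK(IS)(II(II))(KK)

Answer: after 2 steps: KK(IS)(II(II))(KK)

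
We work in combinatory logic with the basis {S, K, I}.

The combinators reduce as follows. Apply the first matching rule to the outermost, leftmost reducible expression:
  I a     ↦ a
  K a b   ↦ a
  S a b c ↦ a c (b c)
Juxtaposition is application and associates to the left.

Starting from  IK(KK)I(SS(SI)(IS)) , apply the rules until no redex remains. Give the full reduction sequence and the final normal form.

  start: IK(KK)I(SS(SI)(IS))
  [1] K(KK)I(SS(SI)(IS))
  [2] KK(SS(SI)(IS))
  [3] K

Answer: normal form = K  (in 3 steps)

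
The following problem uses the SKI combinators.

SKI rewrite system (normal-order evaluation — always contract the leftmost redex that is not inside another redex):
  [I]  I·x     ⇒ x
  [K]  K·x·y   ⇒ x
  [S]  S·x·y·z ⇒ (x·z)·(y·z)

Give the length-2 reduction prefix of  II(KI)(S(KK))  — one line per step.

  start: II(KI)(S(KK))
  step 1: I(KI)(S(KK))
  step 2: KI(S(KK))

Answer: after 2 steps: KI(S(KK))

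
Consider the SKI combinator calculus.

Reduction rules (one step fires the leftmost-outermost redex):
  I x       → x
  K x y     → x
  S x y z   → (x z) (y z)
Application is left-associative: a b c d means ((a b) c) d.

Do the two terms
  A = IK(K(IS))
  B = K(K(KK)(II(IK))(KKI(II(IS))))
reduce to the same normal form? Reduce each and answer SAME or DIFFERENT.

Term A:
  start: IK(K(IS))
  [1] K(K(IS))
  [2] K(KS)

Term B:
  start: K(K(KK)(II(IK))(KKI(II(IS))))
  [1] K(KK(KKI(II(IS))))
  [2] KK

Answer: DIFFERENT — A ⇓ K(KS), B ⇓ KK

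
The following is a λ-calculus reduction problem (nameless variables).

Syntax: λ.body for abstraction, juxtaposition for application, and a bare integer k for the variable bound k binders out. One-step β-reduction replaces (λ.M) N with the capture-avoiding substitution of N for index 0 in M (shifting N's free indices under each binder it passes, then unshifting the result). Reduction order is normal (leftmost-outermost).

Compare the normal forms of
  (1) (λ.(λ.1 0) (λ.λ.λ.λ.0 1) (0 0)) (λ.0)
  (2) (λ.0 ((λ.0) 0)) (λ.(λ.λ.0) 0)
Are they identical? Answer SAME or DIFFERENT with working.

Answer: DIFFERENT — A ⇓ λ.λ.λ.0 1, B ⇓ λ.0

Reduction:
Term A:
  start: (λ.(λ.1 0) (λ.λ.λ.λ.0 1) (0 0)) (λ.0)
  step 1: (λ.(λ.0) 0) (λ.λ.λ.λ.0 1) ((λ.0) (λ.0))
  step 2: (λ.0) (λ.λ.λ.λ.0 1) ((λ.0) (λ.0))
  step 3: (λ.λ.λ.λ.0 1) ((λ.0) (λ.0))
  step 4: λ.λ.λ.0 1

Term B:
  start: (λ.0 ((λ.0) 0)) (λ.(λ.λ.0) 0)
  step 1: (λ.(λ.λ.0) 0) ((λ.0) (λ.(λ.λ.0) 0))
  step 2: (λ.λ.0) ((λ.0) (λ.(λ.λ.0) 0))
  step 3: λ.0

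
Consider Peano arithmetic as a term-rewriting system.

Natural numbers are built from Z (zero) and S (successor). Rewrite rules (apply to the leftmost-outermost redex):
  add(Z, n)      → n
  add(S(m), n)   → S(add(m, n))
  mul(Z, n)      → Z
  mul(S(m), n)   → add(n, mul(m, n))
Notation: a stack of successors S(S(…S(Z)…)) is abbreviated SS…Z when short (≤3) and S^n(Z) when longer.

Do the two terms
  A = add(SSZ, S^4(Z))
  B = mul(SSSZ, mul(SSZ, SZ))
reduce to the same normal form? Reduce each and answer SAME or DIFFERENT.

Answer: SAME — A ⇓ S^6(Z), B ⇓ S^6(Z)

Working:
Term A:
  start: add(SSZ, S^4(Z))
  [1] S(add(SZ, S^4(Z)))
  [2] S(S(add(Z, S^4(Z))))
  [3] S^6(Z)

Term B:
  start: mul(SSSZ, mul(SSZ, SZ))
  [1] add(mul(SSZ, SZ), mul(SSZ, mul(SSZ, SZ)))
  [2] add(add(SZ, mul(SZ, SZ)), mul(SSZ, mul(SSZ, SZ)))
  [3] add(S(add(Z, mul(SZ, SZ))), mul(SSZ, mul(SSZ, SZ)))
  [4] S(add(add(Z, mul(SZ, SZ)), mul(SSZ, mul(SSZ, SZ))))
  [5] S(add(mul(SZ, SZ), mul(SSZ, mul(SSZ, SZ))))
  [6] S(add(add(SZ, mul(Z, SZ)), mul(SSZ, mul(SSZ, SZ))))
  [7] S(add(S(add(Z, mul(Z, SZ))), mul(SSZ, mul(SSZ, SZ))))
  [8] S(S(add(add(Z, mul(Z, SZ)), mul(SSZ, mul(SSZ, SZ)))))
  [9] S(S(add(mul(Z, SZ), mul(SSZ, mul(SSZ, SZ)))))
  [10] S(S(add(Z, mul(SSZ, mul(SSZ, SZ)))))
  [11] S(S(mul(SSZ, mul(SSZ, SZ))))
  [12] S(S(add(mul(SSZ, SZ), mul(SZ, mul(SSZ, SZ)))))
  [13] S(S(add(add(SZ, mul(SZ, SZ)), mul(SZ, mul(SSZ, SZ)))))
  [14] S(S(add(S(add(Z, mul(SZ, SZ))), mul(SZ, mul(SSZ, SZ)))))
  [15] S(S(S(add(add(Z, mul(SZ, SZ)), mul(SZ, mul(SSZ, SZ))))))
  [16] S(S(S(add(mul(SZ, SZ), mul(SZ, mul(SSZ, SZ))))))
  [17] S(S(S(add(add(SZ, mul(Z, SZ)), mul(SZ, mul(SSZ, SZ))))))
  [18] S(S(S(add(S(add(Z, mul(Z, SZ))), mul(SZ, mul(SSZ, SZ))))))
  [19] S(S(S(S(add(add(Z, mul(Z, SZ)), mul(SZ, mul(SSZ, SZ)))))))
  [20] S(S(S(S(add(mul(Z, SZ), mul(SZ, mul(SSZ, SZ)))))))
  [21] S(S(S(S(add(Z, mul(SZ, mul(SSZ, SZ)))))))
  [22] S(S(S(S(mul(SZ, mul(SSZ, SZ))))))
  [23] S(S(S(S(add(mul(SSZ, SZ), mul(Z, mul(SSZ, SZ)))))))
  [24] S(S(S(S(add(add(SZ, mul(SZ, SZ)), mul(Z, mul(SSZ, SZ)))))))
  [25] S(S(S(S(add(S(add(Z, mul(SZ, SZ))), mul(Z, mul(SSZ, SZ)))))))
  [26] S(S(S(S(S(add(add(Z, mul(SZ, SZ)), mul(Z, mul(SSZ, SZ))))))))
  [27] S(S(S(S(S(add(mul(SZ, SZ), mul(Z, mul(SSZ, SZ))))))))
  [28] S(S(S(S(S(add(add(SZ, mul(Z, SZ)), mul(Z, mul(SSZ, SZ))))))))
  [29] S(S(S(S(S(add(S(add(Z, mul(Z, SZ))), mul(Z, mul(SSZ, SZ))))))))
  [30] S(S(S(S(S(S(add(add(Z, mul(Z, SZ)), mul(Z, mul(SSZ, SZ)))))))))
  [31] S(S(S(S(S(S(add(mul(Z, SZ), mul(Z, mul(SSZ, SZ)))))))))
  [32] S(S(S(S(S(S(add(Z, mul(Z, mul(SSZ, SZ)))))))))
  [33] S(S(S(S(S(S(mul(Z, mul(SSZ, SZ))))))))
  [34] S^6(Z)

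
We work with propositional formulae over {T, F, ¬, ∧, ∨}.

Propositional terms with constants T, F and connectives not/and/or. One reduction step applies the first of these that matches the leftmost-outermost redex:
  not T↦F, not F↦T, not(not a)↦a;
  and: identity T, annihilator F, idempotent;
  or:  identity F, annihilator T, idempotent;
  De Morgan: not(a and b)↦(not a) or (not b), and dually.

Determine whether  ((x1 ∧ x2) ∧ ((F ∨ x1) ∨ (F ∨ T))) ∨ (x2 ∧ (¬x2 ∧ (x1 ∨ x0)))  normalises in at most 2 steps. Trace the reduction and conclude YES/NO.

Answer: NO — after 2 steps the term is ((x1 ∧ x2) ∧ (x1 ∨ T)) ∨ (x2 ∧ (¬x2 ∧ (x1 ∨ x0))), not yet normal

Derivation:
  start: ((x1 ∧ x2) ∧ ((F ∨ x1) ∨ (F ∨ T))) ∨ (x2 ∧ (¬x2 ∧ (x1 ∨ x0)))
  →1  ((x1 ∧ x2) ∧ (x1 ∨ (F ∨ T))) ∨ (x2 ∧ (¬x2 ∧ (x1 ∨ x0)))
  →2  ((x1 ∧ x2) ∧ (x1 ∨ T)) ∨ (x2 ∧ (¬x2 ∧ (x1 ∨ x0)))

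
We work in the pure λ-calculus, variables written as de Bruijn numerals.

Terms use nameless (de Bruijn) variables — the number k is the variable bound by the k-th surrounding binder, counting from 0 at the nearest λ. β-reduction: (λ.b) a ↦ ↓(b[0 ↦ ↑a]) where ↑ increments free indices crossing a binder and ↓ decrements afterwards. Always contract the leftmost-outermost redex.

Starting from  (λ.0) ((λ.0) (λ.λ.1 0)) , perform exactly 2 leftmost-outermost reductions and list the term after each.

Answer: after 2 steps: λ.λ.1 0

Reduction:
  start: (λ.0) ((λ.0) (λ.λ.1 0))
  →1  (λ.0) (λ.λ.1 0)
  →2  λ.λ.1 0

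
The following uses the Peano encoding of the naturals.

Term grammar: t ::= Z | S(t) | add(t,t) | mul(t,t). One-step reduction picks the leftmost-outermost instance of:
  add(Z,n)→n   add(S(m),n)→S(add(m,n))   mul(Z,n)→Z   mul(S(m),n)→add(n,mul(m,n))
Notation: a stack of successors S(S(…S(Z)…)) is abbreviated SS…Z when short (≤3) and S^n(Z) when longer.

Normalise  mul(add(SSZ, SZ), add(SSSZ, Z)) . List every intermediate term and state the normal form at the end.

Answer: normal form = S^9(Z)  (in 31 steps)

Working:
  start: mul(add(SSZ, SZ), add(SSSZ, Z))
  step 1: mul(S(add(SZ, SZ)), add(SSSZ, Z))
  step 2: add(add(SSSZ, Z), mul(add(SZ, SZ), add(SSSZ, Z)))
  step 3: add(S(add(SSZ, Z)), mul(add(SZ, SZ), add(SSSZ, Z)))
  step 4: S(add(add(SSZ, Z), mul(add(SZ, SZ), add(SSSZ, Z))))
  step 5: S(add(S(add(SZ, Z)), mul(add(SZ, SZ), add(SSSZ, Z))))
  step 6: S(S(add(add(SZ, Z), mul(add(SZ, SZ), add(SSSZ, Z)))))
  step 7: S(S(add(S(add(Z, Z)), mul(add(SZ, SZ), add(SSSZ, Z)))))
  step 8: S(S(S(add(add(Z, Z), mul(add(SZ, SZ), add(SSSZ, Z))))))
  step 9: S(S(S(add(Z, mul(add(SZ, SZ), add(SSSZ, Z))))))
  step 10: S(S(S(mul(add(SZ, SZ), add(SSSZ, Z)))))
  step 11: S(S(S(mul(S(add(Z, SZ)), add(SSSZ, Z)))))
  step 12: S(S(S(add(add(SSSZ, Z), mul(add(Z, SZ), add(SSSZ, Z))))))
  step 13: S(S(S(add(S(add(SSZ, Z)), mul(add(Z, SZ), add(SSSZ, Z))))))
  step 14: S(S(S(S(add(add(SSZ, Z), mul(add(Z, SZ), add(SSSZ, Z)))))))
  step 15: S(S(S(S(add(S(add(SZ, Z)), mul(add(Z, SZ), add(SSSZ, Z)))))))
  step 16: S(S(S(S(S(add(add(SZ, Z), mul(add(Z, SZ), add(SSSZ, Z))))))))
  step 17: S(S(S(S(S(add(S(add(Z, Z)), mul(add(Z, SZ), add(SSSZ, Z))))))))
  step 18: S(S(S(S(S(S(add(add(Z, Z), mul(add(Z, SZ), add(SSSZ, Z)))))))))
  step 19: S(S(S(S(S(S(add(Z, mul(add(Z, SZ), add(SSSZ, Z)))))))))
  step 20: S(S(S(S(S(S(mul(add(Z, SZ), add(SSSZ, Z))))))))
  step 21: S(S(S(S(S(S(mul(SZ, add(SSSZ, Z))))))))
  step 22: S(S(S(S(S(S(add(add(SSSZ, Z), mul(Z, add(SSSZ, Z)))))))))
  step 23: S(S(S(S(S(S(add(S(add(SSZ, Z)), mul(Z, add(SSSZ, Z)))))))))
  step 24: S(S(S(S(S(S(S(add(add(SSZ, Z), mul(Z, add(SSSZ, Z))))))))))
  step 25: S(S(S(S(S(S(S(add(S(add(SZ, Z)), mul(Z, add(SSSZ, Z))))))))))
  step 26: S(S(S(S(S(S(S(S(add(add(SZ, Z), mul(Z, add(SSSZ, Z)))))))))))
  step 27: S(S(S(S(S(S(S(S(add(S(add(Z, Z)), mul(Z, add(SSSZ, Z)))))))))))
  step 28: S(S(S(S(S(S(S(S(S(add(add(Z, Z), mul(Z, add(SSSZ, Z))))))))))))
  step 29: S(S(S(S(S(S(S(S(S(add(Z, mul(Z, add(SSSZ, Z))))))))))))
  step 30: S(S(S(S(S(S(S(S(S(mul(Z, add(SSSZ, Z)))))))))))
  step 31: S^9(Z)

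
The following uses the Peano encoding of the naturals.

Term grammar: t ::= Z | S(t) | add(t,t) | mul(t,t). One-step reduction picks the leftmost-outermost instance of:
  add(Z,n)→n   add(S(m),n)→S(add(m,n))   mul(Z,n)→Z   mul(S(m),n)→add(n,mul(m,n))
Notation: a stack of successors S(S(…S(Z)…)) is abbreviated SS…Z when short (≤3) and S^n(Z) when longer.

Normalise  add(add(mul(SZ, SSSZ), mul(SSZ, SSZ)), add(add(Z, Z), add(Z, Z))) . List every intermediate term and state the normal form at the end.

  start: add(add(mul(SZ, SSSZ), mul(SSZ, SSZ)), add(add(Z, Z), add(Z, Z)))
  [1] add(add(add(SSSZ, mul(Z, SSSZ)), mul(SSZ, SSZ)), add(add(Z, Z), add(Z, Z)))
  [2] add(add(S(add(SSZ, mul(Z, SSSZ))), mul(SSZ, SSZ)), add(add(Z, Z), add(Z, Z)))
  [3] add(S(add(add(SSZ, mul(Z, SSSZ)), mul(SSZ, SSZ))), add(add(Z, Z), add(Z, Z)))
  [4] S(add(add(add(SSZ, mul(Z, SSSZ)), mul(SSZ, SSZ)), add(add(Z, Z), add(Z, Z))))
  [5] S(add(add(S(add(SZ, mul(Z, SSSZ))), mul(SSZ, SSZ)), add(add(Z, Z), add(Z, Z))))
  [6] S(add(S(add(add(SZ, mul(Z, SSSZ)), mul(SSZ, SSZ))), add(add(Z, Z), add(Z, Z))))
  [7] S(S(add(add(add(SZ, mul(Z, SSSZ)), mul(SSZ, SSZ)), add(add(Z, Z), add(Z, Z)))))
  [8] S(S(add(add(S(add(Z, mul(Z, SSSZ))), mul(SSZ, SSZ)), add(add(Z, Z), add(Z, Z)))))
  [9] S(S(add(S(add(add(Z, mul(Z, SSSZ)), mul(SSZ, SSZ))), add(add(Z, Z), add(Z, Z)))))
  [10] S(S(S(add(add(add(Z, mul(Z, SSSZ)), mul(SSZ, SSZ)), add(add(Z, Z), add(Z, Z))))))
  [11] S(S(S(add(add(mul(Z, SSSZ), mul(SSZ, SSZ)), add(add(Z, Z), add(Z, Z))))))
  [12] S(S(S(add(add(Z, mul(SSZ, SSZ)), add(add(Z, Z), add(Z, Z))))))
  [13] S(S(S(add(mul(SSZ, SSZ), add(add(Z, Z), add(Z, Z))))))
  [14] S(S(S(add(add(SSZ, mul(SZ, SSZ)), add(add(Z, Z), add(Z, Z))))))
  [15] S(S(S(add(S(add(SZ, mul(SZ, SSZ))), add(add(Z, Z), add(Z, Z))))))
  [16] S(S(S(S(add(add(SZ, mul(SZ, SSZ)), add(add(Z, Z), add(Z, Z)))))))
  [17] S(S(S(S(add(S(add(Z, mul(SZ, SSZ))), add(add(Z, Z), add(Z, Z)))))))
  [18] S(S(S(S(S(add(add(Z, mul(SZ, SSZ)), add(add(Z, Z), add(Z, Z))))))))
  [19] S(S(S(S(S(add(mul(SZ, SSZ), add(add(Z, Z), add(Z, Z))))))))
  [20] S(S(S(S(S(add(add(SSZ, mul(Z, SSZ)), add(add(Z, Z), add(Z, Z))))))))
  [21] S(S(S(S(S(add(S(add(SZ, mul(Z, SSZ))), add(add(Z, Z), add(Z, Z))))))))
  [22] S(S(S(S(S(S(add(add(SZ, mul(Z, SSZ)), add(add(Z, Z), add(Z, Z)))))))))
  [23] S(S(S(S(S(S(add(S(add(Z, mul(Z, SSZ))), add(add(Z, Z), add(Z, Z)))))))))
  [24] S(S(S(S(S(S(S(add(add(Z, mul(Z, SSZ)), add(add(Z, Z), add(Z, Z))))))))))
  [25] S(S(S(S(S(S(S(add(mul(Z, SSZ), add(add(Z, Z), add(Z, Z))))))))))
  [26] S(S(S(S(S(S(S(add(Z, add(add(Z, Z), add(Z, Z))))))))))
  [27] S(S(S(S(S(S(S(add(add(Z, Z), add(Z, Z)))))))))
  [28] S(S(S(S(S(S(S(add(Z, add(Z, Z)))))))))
  [29] S(S(S(S(S(S(S(add(Z, Z))))))))
  [30] S^7(Z)

Answer: normal form = S^7(Z)  (in 30 steps)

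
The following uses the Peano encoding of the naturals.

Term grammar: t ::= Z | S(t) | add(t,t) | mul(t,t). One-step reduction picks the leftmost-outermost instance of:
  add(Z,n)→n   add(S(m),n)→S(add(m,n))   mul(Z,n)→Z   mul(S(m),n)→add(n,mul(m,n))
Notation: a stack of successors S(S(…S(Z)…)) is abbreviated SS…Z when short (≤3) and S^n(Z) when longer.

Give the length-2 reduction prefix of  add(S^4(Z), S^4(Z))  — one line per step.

  start: add(S^4(Z), S^4(Z))
  step 1: S(add(SSSZ, S^4(Z)))
  step 2: S(S(add(SSZ, S^4(Z))))

Answer: after 2 steps: S(S(add(SSZ, S^4(Z))))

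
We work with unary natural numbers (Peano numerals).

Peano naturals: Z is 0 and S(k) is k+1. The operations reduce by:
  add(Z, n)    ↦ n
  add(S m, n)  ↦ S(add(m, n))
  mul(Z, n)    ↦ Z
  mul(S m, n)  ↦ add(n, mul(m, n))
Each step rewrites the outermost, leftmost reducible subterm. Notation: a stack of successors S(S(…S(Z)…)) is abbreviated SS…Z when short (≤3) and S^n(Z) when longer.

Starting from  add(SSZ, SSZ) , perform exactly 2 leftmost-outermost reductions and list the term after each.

Answer: after 2 steps: S(S(add(Z, SSZ)))

Reduction:
  start: add(SSZ, SSZ)
  →1  S(add(SZ, SSZ))
  →2  S(S(add(Z, SSZ)))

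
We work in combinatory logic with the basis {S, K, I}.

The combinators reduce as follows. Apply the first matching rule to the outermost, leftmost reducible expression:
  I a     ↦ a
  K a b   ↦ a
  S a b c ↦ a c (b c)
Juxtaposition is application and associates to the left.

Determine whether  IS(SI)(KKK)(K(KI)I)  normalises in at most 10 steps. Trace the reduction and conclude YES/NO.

  start: IS(SI)(KKK)(K(KI)I)
  [1] S(SI)(KKK)(K(KI)I)
  [2] SI(K(KI)I)(KKK(K(KI)I))
  [3] I(KKK(K(KI)I))(K(KI)I(KKK(K(KI)I)))
  [4] KKK(K(KI)I)(K(KI)I(KKK(K(KI)I)))
  [5] K(K(KI)I)(K(KI)I(KKK(K(KI)I)))
  [6] K(KI)I
  [7] KI

Answer: YES — reaches normal form KI in 7 ≤ 10 steps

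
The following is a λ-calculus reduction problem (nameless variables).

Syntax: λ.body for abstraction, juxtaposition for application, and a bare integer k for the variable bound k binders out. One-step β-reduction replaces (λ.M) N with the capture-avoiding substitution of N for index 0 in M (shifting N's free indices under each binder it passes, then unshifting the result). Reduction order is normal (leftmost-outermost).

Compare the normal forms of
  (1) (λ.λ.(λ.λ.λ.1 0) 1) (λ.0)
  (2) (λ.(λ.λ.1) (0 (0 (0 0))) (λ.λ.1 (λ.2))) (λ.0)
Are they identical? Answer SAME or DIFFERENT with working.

Term A:
  start: (λ.λ.(λ.λ.λ.1 0) 1) (λ.0)
  [1] λ.(λ.λ.λ.1 0) (λ.0)
  [2] λ.λ.λ.1 0

Term B:
  start: (λ.(λ.λ.1) (0 (0 (0 0))) (λ.λ.1 (λ.2))) (λ.0)
  [1] (λ.λ.1) ((λ.0) ((λ.0) ((λ.0) (λ.0)))) (λ.λ.1 (λ.2))
  [2] (λ.(λ.0) ((λ.0) ((λ.0) (λ.0)))) (λ.λ.1 (λ.2))
  [3] (λ.0) ((λ.0) ((λ.0) (λ.0)))
  [4] (λ.0) ((λ.0) (λ.0))
  [5] (λ.0) (λ.0)
  [6] λ.0

Answer: DIFFERENT — A ⇓ λ.λ.λ.1 0, B ⇓ λ.0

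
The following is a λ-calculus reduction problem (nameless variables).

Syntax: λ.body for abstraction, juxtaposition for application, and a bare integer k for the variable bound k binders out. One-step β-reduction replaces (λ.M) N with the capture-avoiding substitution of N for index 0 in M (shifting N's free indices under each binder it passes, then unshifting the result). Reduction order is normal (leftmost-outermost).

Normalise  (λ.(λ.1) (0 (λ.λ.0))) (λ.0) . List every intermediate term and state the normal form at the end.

Answer: normal form = λ.0  (in 2 steps)

Working:
  start: (λ.(λ.1) (0 (λ.λ.0))) (λ.0)
  step 1: (λ.λ.0) ((λ.0) (λ.λ.0))
  step 2: λ.0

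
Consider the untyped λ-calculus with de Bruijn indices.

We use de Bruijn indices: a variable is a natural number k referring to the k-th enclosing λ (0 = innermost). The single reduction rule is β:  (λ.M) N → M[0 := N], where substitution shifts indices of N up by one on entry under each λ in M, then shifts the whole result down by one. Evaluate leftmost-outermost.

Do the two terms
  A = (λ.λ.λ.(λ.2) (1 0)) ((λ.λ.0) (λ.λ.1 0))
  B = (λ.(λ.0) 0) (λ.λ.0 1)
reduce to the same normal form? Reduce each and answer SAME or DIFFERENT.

Term A:
  start: (λ.λ.λ.(λ.2) (1 0)) ((λ.λ.0) (λ.λ.1 0))
  →1  λ.λ.(λ.2) (1 0)
  →2  λ.λ.1

Term B:
  start: (λ.(λ.0) 0) (λ.λ.0 1)
  →1  (λ.0) (λ.λ.0 1)
  →2  λ.λ.0 1

Answer: DIFFERENT — A ⇓ λ.λ.1, B ⇓ λ.λ.0 1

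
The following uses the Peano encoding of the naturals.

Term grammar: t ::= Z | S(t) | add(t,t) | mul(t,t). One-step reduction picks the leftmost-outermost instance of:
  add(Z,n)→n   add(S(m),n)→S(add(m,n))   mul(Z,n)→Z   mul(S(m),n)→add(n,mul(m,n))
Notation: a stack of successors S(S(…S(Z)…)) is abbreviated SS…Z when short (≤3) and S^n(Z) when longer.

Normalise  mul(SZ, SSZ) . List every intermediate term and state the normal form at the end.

  start: mul(SZ, SSZ)
  step 1: add(SSZ, mul(Z, SSZ))
  step 2: S(add(SZ, mul(Z, SSZ)))
  step 3: S(S(add(Z, mul(Z, SSZ))))
  step 4: S(S(mul(Z, SSZ)))
  step 5: SSZ

Answer: normal form = SSZ  (in 5 steps)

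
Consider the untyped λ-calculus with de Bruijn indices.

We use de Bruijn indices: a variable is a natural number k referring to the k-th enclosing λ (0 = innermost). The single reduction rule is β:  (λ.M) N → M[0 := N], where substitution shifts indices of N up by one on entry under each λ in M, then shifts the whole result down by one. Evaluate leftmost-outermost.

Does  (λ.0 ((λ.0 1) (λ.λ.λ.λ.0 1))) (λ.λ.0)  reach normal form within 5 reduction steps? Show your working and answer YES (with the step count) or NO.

Answer: YES — reaches normal form λ.0 in 2 ≤ 5 steps

Reduction:
  start: (λ.0 ((λ.0 1) (λ.λ.λ.λ.0 1))) (λ.λ.0)
  step 1: (λ.λ.0) ((λ.0 (λ.λ.0)) (λ.λ.λ.λ.0 1))
  step 2: λ.0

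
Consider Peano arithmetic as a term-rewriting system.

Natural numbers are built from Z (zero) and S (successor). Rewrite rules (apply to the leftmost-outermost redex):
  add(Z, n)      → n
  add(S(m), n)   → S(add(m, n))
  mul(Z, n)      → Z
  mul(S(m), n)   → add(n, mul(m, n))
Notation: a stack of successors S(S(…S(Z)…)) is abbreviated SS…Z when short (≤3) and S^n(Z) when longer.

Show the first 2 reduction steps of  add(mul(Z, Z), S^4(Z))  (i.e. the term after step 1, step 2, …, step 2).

  start: add(mul(Z, Z), S^4(Z))
  →1  add(Z, S^4(Z))
  →2  S^4(Z)

Answer: after 2 steps: S^4(Z)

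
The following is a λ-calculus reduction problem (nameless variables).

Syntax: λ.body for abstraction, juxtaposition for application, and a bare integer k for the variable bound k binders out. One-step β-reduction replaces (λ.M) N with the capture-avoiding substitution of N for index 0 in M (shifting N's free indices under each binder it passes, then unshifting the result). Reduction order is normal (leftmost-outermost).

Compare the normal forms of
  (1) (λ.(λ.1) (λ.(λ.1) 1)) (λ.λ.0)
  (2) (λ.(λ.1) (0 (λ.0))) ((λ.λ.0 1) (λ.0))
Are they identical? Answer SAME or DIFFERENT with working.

Term A:
  start: (λ.(λ.1) (λ.(λ.1) 1)) (λ.λ.0)
  [1] (λ.λ.λ.0) (λ.(λ.1) (λ.λ.0))
  [2] λ.λ.0

Term B:
  start: (λ.(λ.1) (0 (λ.0))) ((λ.λ.0 1) (λ.0))
  [1] (λ.(λ.λ.0 1) (λ.0)) ((λ.λ.0 1) (λ.0) (λ.0))
  [2] (λ.λ.0 1) (λ.0)
  [3] λ.0 (λ.0)

Answer: DIFFERENT — A ⇓ λ.λ.0, B ⇓ λ.0 (λ.0)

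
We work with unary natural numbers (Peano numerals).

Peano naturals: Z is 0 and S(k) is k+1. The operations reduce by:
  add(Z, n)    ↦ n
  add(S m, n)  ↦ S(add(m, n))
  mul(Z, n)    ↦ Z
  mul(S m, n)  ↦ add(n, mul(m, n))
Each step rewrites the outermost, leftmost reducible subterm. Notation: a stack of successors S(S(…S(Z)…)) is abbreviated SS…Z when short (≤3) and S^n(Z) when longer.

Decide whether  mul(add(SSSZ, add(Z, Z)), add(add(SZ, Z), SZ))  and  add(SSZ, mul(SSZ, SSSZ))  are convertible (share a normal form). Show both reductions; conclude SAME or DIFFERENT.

Term A:
  start: mul(add(SSSZ, add(Z, Z)), add(add(SZ, Z), SZ))
  →1  mul(S(add(SSZ, add(Z, Z))), add(add(SZ, Z), SZ))
  →2  add(add(add(SZ, Z), SZ), mul(add(SSZ, add(Z, Z)), add(add(SZ, Z), SZ)))
  →3  add(add(S(add(Z, Z)), SZ), mul(add(SSZ, add(Z, Z)), add(add(SZ, Z), SZ)))
  →4  add(S(add(add(Z, Z), SZ)), mul(add(SSZ, add(Z, Z)), add(add(SZ, Z), SZ)))
  →5  S(add(add(add(Z, Z), SZ), mul(add(SSZ, add(Z, Z)), add(add(SZ, Z), SZ))))
  →6  S(add(add(Z, SZ), mul(add(SSZ, add(Z, Z)), add(add(SZ, Z), SZ))))
  →7  S(add(SZ, mul(add(SSZ, add(Z, Z)), add(add(SZ, Z), SZ))))
  →8  S(S(add(Z, mul(add(SSZ, add(Z, Z)), add(add(SZ, Z), SZ)))))
  →9  S(S(mul(add(SSZ, add(Z, Z)), add(add(SZ, Z), SZ))))
  →10  S(S(mul(S(add(SZ, add(Z, Z))), add(add(SZ, Z), SZ))))
  →11  S(S(add(add(add(SZ, Z), SZ), mul(add(SZ, add(Z, Z)), add(add(SZ, Z), SZ)))))
  →12  S(S(add(add(S(add(Z, Z)), SZ), mul(add(SZ, add(Z, Z)), add(add(SZ, Z), SZ)))))
  →13  S(S(add(S(add(add(Z, Z), SZ)), mul(add(SZ, add(Z, Z)), add(add(SZ, Z), SZ)))))
  →14  S(S(S(add(add(add(Z, Z), SZ), mul(add(SZ, add(Z, Z)), add(add(SZ, Z), SZ))))))
  →15  S(S(S(add(add(Z, SZ), mul(add(SZ, add(Z, Z)), add(add(SZ, Z), SZ))))))
  →16  S(S(S(add(SZ, mul(add(SZ, add(Z, Z)), add(add(SZ, Z), SZ))))))
  →17  S(S(S(S(add(Z, mul(add(SZ, add(Z, Z)), add(add(SZ, Z), SZ)))))))
  →18  S(S(S(S(mul(add(SZ, add(Z, Z)), add(add(SZ, Z), SZ))))))
  →19  S(S(S(S(mul(S(add(Z, add(Z, Z))), add(add(SZ, Z), SZ))))))
  →20  S(S(S(S(add(add(add(SZ, Z), SZ), mul(add(Z, add(Z, Z)), add(add(SZ, Z), SZ)))))))
  →21  S(S(S(S(add(add(S(add(Z, Z)), SZ), mul(add(Z, add(Z, Z)), add(add(SZ, Z), SZ)))))))
  →22  S(S(S(S(add(S(add(add(Z, Z), SZ)), mul(add(Z, add(Z, Z)), add(add(SZ, Z), SZ)))))))
  →23  S(S(S(S(S(add(add(add(Z, Z), SZ), mul(add(Z, add(Z, Z)), add(add(SZ, Z), SZ))))))))
  →24  S(S(S(S(S(add(add(Z, SZ), mul(add(Z, add(Z, Z)), add(add(SZ, Z), SZ))))))))
  →25  S(S(S(S(S(add(SZ, mul(add(Z, add(Z, Z)), add(add(SZ, Z), SZ))))))))
  →26  S(S(S(S(S(S(add(Z, mul(add(Z, add(Z, Z)), add(add(SZ, Z), SZ)))))))))
  →27  S(S(S(S(S(S(mul(add(Z, add(Z, Z)), add(add(SZ, Z), SZ))))))))
  →28  S(S(S(S(S(S(mul(add(Z, Z), add(add(SZ, Z), SZ))))))))
  →29  S(S(S(S(S(S(mul(Z, add(add(SZ, Z), SZ))))))))
  →30  S^6(Z)

Term B:
  start: add(SSZ, mul(SSZ, SSSZ))
  →1  S(add(SZ, mul(SSZ, SSSZ)))
  →2  S(S(add(Z, mul(SSZ, SSSZ))))
  →3  S(S(mul(SSZ, SSSZ)))
  →4  S(S(add(SSSZ, mul(SZ, SSSZ))))
  →5  S(S(S(add(SSZ, mul(SZ, SSSZ)))))
  →6  S(S(S(S(add(SZ, mul(SZ, SSSZ))))))
  →7  S(S(S(S(S(add(Z, mul(SZ, SSSZ)))))))
  →8  S(S(S(S(S(mul(SZ, SSSZ))))))
  →9  S(S(S(S(S(add(SSSZ, mul(Z, SSSZ)))))))
  →10  S(S(S(S(S(S(add(SSZ, mul(Z, SSSZ))))))))
  →11  S(S(S(S(S(S(S(add(SZ, mul(Z, SSSZ)))))))))
  →12  S(S(S(S(S(S(S(S(add(Z, mul(Z, SSSZ))))))))))
  →13  S(S(S(S(S(S(S(S(mul(Z, SSSZ)))))))))
  →14  S^8(Z)

Answer: DIFFERENT — A ⇓ S^6(Z), B ⇓ S^8(Z)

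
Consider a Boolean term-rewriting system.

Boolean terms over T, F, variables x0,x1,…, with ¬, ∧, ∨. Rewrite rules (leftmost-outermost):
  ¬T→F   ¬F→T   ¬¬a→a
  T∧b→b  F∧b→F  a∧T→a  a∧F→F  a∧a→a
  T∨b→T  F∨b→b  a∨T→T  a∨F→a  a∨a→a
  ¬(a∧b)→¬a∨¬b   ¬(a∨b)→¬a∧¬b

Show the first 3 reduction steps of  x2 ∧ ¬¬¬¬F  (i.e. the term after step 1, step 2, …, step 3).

  start: x2 ∧ ¬¬¬¬F
  →1  x2 ∧ ¬¬F
  →2  x2 ∧ F
  →3  F

Answer: after 3 steps: F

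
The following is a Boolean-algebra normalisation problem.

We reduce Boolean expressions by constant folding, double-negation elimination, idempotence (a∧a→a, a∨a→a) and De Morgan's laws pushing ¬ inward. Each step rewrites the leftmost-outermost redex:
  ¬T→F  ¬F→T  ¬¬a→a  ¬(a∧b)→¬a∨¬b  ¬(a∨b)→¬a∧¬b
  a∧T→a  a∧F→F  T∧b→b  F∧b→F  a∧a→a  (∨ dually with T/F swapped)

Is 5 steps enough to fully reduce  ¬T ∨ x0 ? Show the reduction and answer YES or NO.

  start: ¬T ∨ x0
  step 1: F ∨ x0
  step 2: x0

Answer: YES — reaches normal form x0 in 2 ≤ 5 steps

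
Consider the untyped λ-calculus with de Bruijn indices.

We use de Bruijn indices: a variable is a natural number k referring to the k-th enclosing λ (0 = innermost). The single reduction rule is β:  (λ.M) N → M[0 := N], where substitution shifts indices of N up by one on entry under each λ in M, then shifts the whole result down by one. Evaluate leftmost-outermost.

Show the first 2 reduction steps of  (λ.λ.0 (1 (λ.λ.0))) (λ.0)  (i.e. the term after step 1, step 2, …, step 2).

  start: (λ.λ.0 (1 (λ.λ.0))) (λ.0)
  step 1: λ.0 ((λ.0) (λ.λ.0))
  step 2: λ.0 (λ.λ.0)

Answer: after 2 steps: λ.0 (λ.λ.0)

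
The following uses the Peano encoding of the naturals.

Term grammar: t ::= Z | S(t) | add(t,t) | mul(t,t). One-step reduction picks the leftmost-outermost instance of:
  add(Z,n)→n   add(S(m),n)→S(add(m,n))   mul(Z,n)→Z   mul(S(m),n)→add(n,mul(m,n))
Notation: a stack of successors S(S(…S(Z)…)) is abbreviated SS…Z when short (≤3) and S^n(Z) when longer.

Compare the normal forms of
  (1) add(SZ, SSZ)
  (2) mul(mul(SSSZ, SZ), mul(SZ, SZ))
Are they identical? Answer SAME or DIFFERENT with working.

Term A:
  start: add(SZ, SSZ)
  [1] S(add(Z, SSZ))
  [2] SSSZ

Term B:
  start: mul(mul(SSSZ, SZ), mul(SZ, SZ))
  [1] mul(add(SZ, mul(SSZ, SZ)), mul(SZ, SZ))
  [2] mul(S(add(Z, mul(SSZ, SZ))), mul(SZ, SZ))
  [3] add(mul(SZ, SZ), mul(add(Z, mul(SSZ, SZ)), mul(SZ, SZ)))
  [4] add(add(SZ, mul(Z, SZ)), mul(add(Z, mul(SSZ, SZ)), mul(SZ, SZ)))
  [5] add(S(add(Z, mul(Z, SZ))), mul(add(Z, mul(SSZ, SZ)), mul(SZ, SZ)))
  [6] S(add(add(Z, mul(Z, SZ)), mul(add(Z, mul(SSZ, SZ)), mul(SZ, SZ))))
  [7] S(add(mul(Z, SZ), mul(add(Z, mul(SSZ, SZ)), mul(SZ, SZ))))
  [8] S(add(Z, mul(add(Z, mul(SSZ, SZ)), mul(SZ, SZ))))
  [9] S(mul(add(Z, mul(SSZ, SZ)), mul(SZ, SZ)))
  [10] S(mul(mul(SSZ, SZ), mul(SZ, SZ)))
  [11] S(mul(add(SZ, mul(SZ, SZ)), mul(SZ, SZ)))
  [12] S(mul(S(add(Z, mul(SZ, SZ))), mul(SZ, SZ)))
  [13] S(add(mul(SZ, SZ), mul(add(Z, mul(SZ, SZ)), mul(SZ, SZ))))
  [14] S(add(add(SZ, mul(Z, SZ)), mul(add(Z, mul(SZ, SZ)), mul(SZ, SZ))))
  [15] S(add(S(add(Z, mul(Z, SZ))), mul(add(Z, mul(SZ, SZ)), mul(SZ, SZ))))
  [16] S(S(add(add(Z, mul(Z, SZ)), mul(add(Z, mul(SZ, SZ)), mul(SZ, SZ)))))
  [17] S(S(add(mul(Z, SZ), mul(add(Z, mul(SZ, SZ)), mul(SZ, SZ)))))
  [18] S(S(add(Z, mul(add(Z, mul(SZ, SZ)), mul(SZ, SZ)))))
  [19] S(S(mul(add(Z, mul(SZ, SZ)), mul(SZ, SZ))))
  [20] S(S(mul(mul(SZ, SZ), mul(SZ, SZ))))
  [21] S(S(mul(add(SZ, mul(Z, SZ)), mul(SZ, SZ))))
  [22] S(S(mul(S(add(Z, mul(Z, SZ))), mul(SZ, SZ))))
  [23] S(S(add(mul(SZ, SZ), mul(add(Z, mul(Z, SZ)), mul(SZ, SZ)))))
  [24] S(S(add(add(SZ, mul(Z, SZ)), mul(add(Z, mul(Z, SZ)), mul(SZ, SZ)))))
  [25] S(S(add(S(add(Z, mul(Z, SZ))), mul(add(Z, mul(Z, SZ)), mul(SZ, SZ)))))
  [26] S(S(S(add(add(Z, mul(Z, SZ)), mul(add(Z, mul(Z, SZ)), mul(SZ, SZ))))))
  [27] S(S(S(add(mul(Z, SZ), mul(add(Z, mul(Z, SZ)), mul(SZ, SZ))))))
  [28] S(S(S(add(Z, mul(add(Z, mul(Z, SZ)), mul(SZ, SZ))))))
  [29] S(S(S(mul(add(Z, mul(Z, SZ)), mul(SZ, SZ)))))
  [30] S(S(S(mul(mul(Z, SZ), mul(SZ, SZ)))))
  [31] S(S(S(mul(Z, mul(SZ, SZ)))))
  [32] SSSZ

Answer: SAME — A ⇓ SSSZ, B ⇓ SSSZ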